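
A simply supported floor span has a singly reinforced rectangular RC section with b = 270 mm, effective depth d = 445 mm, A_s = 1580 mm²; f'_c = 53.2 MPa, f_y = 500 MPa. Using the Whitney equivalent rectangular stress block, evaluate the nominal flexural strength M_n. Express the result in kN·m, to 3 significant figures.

M_n ≈ 326 kN·m

T = A_s f_y = 1580 × 500 = 790000 N = 790 kN.
From C = T: a = T/(0.85 f'_c b) = 790000/(0.85 × 53.2 × 270) = 64.70 mm.
M_n = T(d − a/2) = 790 kN × (445 − 32.35) mm = 325.99 kN·m.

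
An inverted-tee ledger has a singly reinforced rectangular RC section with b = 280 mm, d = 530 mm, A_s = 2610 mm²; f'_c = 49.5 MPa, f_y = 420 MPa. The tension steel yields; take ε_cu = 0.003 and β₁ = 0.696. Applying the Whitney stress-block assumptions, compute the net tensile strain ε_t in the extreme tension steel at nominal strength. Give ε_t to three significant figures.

ε_t ≈ 0.00889

a = A_s f_y/(0.85 f'_c b) = 93.05 mm.
β₁ = 0.696, so c = a/β₁ = 93.05/0.696 = 133.69 mm.
From the linear strain diagram with ε_cu = 0.003: ε_t = 0.003 (d − c)/c = 0.003 × (530 − 133.69)/133.69 = 0.00889.
Since ε_t ≥ 0.005, the section is tension-controlled.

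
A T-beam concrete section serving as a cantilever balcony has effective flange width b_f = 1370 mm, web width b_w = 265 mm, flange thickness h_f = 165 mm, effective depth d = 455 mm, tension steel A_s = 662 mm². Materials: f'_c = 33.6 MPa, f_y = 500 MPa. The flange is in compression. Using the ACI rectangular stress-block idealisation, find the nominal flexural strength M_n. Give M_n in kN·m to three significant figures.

M_n ≈ 149 kN·m

Tension: T = A_s f_y = 662 × 500 = 331000 N.
Try a within the flange: a = T/(0.85 f'_c b_f) = 331000/(0.85 × 33.6 × 1370) = 8.46 mm.
Since a = 8.46 ≤ h_f = 165 mm, the stress block lies entirely in the flange; analyse as a rectangular beam of width b_f.
M_n = T(d − a/2) = 331000 × (455 − 4.23) = 149.20 × 10⁶ N·mm.
M_n = 149.20 kN·m.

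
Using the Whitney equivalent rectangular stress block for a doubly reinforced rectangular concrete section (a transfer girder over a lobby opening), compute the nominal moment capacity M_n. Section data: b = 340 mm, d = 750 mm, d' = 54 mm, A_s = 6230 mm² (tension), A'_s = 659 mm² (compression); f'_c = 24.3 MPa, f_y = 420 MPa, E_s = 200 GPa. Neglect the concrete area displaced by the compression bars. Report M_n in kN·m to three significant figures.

Assume both tension and compression steel yield.
Net tension couple steel: A_s − A'_s = 5571 mm².
a = (A_s − A'_s) f_y / (0.85 f'_c b) = 2339820/(0.85 × 24.3 × 340) = 333.18 mm.
c = a/β₁ = 333.18/0.85 = 391.98 mm; ε'_s = 0.003(c − d')/c = 0.0026 ≥ f_y/E_s = 0.0021, so compression steel does yield.
M_n = (A_s − A'_s) f_y (d − a/2) + A'_s f_y (d − d') = [2339820 × (750 − 166.59) + 276780 × (750 − 54)] × 10⁻⁶ = 1365.07 + 192.64 = 1557.71 kN·m.

M_n ≈ 1560 kN·m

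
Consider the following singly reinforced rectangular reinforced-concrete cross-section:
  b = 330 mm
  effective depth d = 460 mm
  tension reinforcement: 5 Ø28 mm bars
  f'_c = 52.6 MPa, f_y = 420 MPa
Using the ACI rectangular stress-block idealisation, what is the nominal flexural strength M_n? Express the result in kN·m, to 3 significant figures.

A_s = 5 × 616 = 3080 mm².
T = A_s f_y = 3080 × 420 = 1293600 N = 1293.6 kN.
From C = T: a = T/(0.85 f'_c b) = 1293600/(0.85 × 52.6 × 330) = 87.68 mm.
M_n = T(d − a/2) = 1293.6 kN × (460 − 43.84) mm = 538.34 kN·m.

M_n ≈ 538 kN·m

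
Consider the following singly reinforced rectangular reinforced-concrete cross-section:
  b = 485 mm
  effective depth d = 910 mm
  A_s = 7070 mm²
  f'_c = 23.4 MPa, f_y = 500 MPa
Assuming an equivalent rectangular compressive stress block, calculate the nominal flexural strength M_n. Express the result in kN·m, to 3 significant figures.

T = A_s f_y = 7070 × 500 = 3535000 N = 3535 kN.
From C = T: a = T/(0.85 f'_c b) = 3535000/(0.85 × 23.4 × 485) = 366.45 mm.
M_n = T(d − a/2) = 3535 kN × (910 − 183.225) mm = 2569.15 kN·m.

M_n ≈ 2570 kN·m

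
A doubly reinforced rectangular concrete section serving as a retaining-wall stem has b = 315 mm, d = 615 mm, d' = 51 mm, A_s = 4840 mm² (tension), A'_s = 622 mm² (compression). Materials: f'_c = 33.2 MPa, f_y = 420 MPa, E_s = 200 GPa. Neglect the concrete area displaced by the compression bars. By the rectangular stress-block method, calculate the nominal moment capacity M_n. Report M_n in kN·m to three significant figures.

M_n ≈ 1060 kN·m

Assume both tension and compression steel yield.
Net tension couple steel: A_s − A'_s = 4218 mm².
a = (A_s − A'_s) f_y / (0.85 f'_c b) = 1771560/(0.85 × 33.2 × 315) = 199.29 mm.
c = a/β₁ = 199.29/0.813 = 245.13 mm; ε'_s = 0.003(c − d')/c = 0.0024 ≥ f_y/E_s = 0.0021, so compression steel does yield.
M_n = (A_s − A'_s) f_y (d − a/2) + A'_s f_y (d − d') = [1771560 × (615 − 99.645) + 261240 × (615 − 51)] × 10⁻⁶ = 912.98 + 147.34 = 1060.32 kN·m.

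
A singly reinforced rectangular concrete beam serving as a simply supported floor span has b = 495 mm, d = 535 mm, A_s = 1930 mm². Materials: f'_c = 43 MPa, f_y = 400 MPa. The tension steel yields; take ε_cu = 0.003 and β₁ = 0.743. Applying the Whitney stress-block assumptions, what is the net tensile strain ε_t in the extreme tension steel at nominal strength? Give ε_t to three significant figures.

ε_t ≈ 0.0249

a = A_s f_y/(0.85 f'_c b) = 42.67 mm.
β₁ = 0.743, so c = a/β₁ = 42.67/0.743 = 57.43 mm.
From the linear strain diagram with ε_cu = 0.003: ε_t = 0.003 (d − c)/c = 0.003 × (535 − 57.43)/57.43 = 0.0249.
Since ε_t ≥ 0.005, the section is tension-controlled.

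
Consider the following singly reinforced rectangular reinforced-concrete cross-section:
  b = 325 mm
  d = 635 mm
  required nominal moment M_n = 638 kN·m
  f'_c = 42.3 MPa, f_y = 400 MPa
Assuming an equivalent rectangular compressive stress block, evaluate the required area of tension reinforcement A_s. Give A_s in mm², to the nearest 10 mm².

A_s ≈ 2710 mm²

With M_n = 0.85 f'_c a b (d − a/2), solve the quadratic for a:
a = d − √(d² − 2M_n/(0.85 f'_c b)) = 635 − √(635² − 2 × 638×10⁶/(0.85 × 42.3 × 325)) = 92.76 mm.
A_s = 0.85 f'_c a b / f_y = 0.85 × 42.3 × 92.76 × 325 / 400 = 2709.8 mm².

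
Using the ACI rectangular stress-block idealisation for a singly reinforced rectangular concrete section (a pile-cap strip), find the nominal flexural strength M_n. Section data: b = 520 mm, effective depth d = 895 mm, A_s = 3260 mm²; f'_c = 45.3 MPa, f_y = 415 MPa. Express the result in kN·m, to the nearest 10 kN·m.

T = A_s f_y = 3260 × 415 = 1352900 N = 1352.9 kN.
From C = T: a = T/(0.85 f'_c b) = 1352900/(0.85 × 45.3 × 520) = 67.57 mm.
M_n = T(d − a/2) = 1352.9 kN × (895 − 33.785) mm = 1165.14 kN·m.

M_n ≈ 1170 kN·m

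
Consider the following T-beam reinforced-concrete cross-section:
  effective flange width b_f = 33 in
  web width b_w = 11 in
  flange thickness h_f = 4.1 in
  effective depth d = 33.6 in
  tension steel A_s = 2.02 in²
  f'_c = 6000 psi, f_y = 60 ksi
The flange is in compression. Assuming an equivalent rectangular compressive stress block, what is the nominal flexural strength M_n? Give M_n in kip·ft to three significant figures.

Tension: T = A_s f_y = 2.02 × 60 = 121.2 kips.
Try a within the flange: a = T/(0.85 f'_c b_f) = 121.2/(0.85 × 6 × 33) = 0.720 in.
Since a = 0.720 ≤ h_f = 4.1 in, the stress block lies entirely in the flange; analyse as a rectangular beam of width b_f.
M_n = T(d − a/2) = 121.2 × (33.6 − 0.36) = 4028.7 kip·in.
M_n = 4028.7/12 = 335.73 kip·ft.

M_n ≈ 336 kip·ft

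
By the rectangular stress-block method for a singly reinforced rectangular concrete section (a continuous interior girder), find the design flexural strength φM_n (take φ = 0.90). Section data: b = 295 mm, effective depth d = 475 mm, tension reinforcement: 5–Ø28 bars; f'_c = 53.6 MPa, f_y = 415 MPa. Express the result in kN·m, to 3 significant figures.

A_s = 5 × 616 = 3080 mm².
T = A_s f_y = 3080 × 415 = 1278200 N = 1278.2 kN.
From C = T: a = T/(0.85 f'_c b) = 1278200/(0.85 × 53.6 × 295) = 95.10 mm.
M_n = T(d − a/2) = 1278.2 kN × (475 − 47.55) mm = 546.37 kN·m.
φM_n = 0.90 × 546.37 = 491.73 kN·m.

φM_n ≈ 492 kN·m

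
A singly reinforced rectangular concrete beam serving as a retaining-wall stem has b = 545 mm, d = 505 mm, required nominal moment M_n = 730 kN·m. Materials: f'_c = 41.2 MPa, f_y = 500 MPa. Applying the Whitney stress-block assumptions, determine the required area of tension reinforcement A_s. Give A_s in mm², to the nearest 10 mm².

A_s ≈ 3150 mm²

With M_n = 0.85 f'_c a b (d − a/2), solve the quadratic for a:
a = d − √(d² − 2M_n/(0.85 f'_c b)) = 505 − √(505² − 2 × 730×10⁶/(0.85 × 41.2 × 545)) = 82.47 mm.
A_s = 0.85 f'_c a b / f_y = 0.85 × 41.2 × 82.47 × 545 / 500 = 3148.0 mm².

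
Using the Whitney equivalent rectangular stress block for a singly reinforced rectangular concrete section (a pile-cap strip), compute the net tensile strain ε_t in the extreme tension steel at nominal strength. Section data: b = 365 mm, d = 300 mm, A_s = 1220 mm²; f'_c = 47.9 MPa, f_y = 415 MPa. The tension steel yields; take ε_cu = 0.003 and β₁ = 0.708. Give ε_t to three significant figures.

ε_t ≈ 0.0157

a = A_s f_y/(0.85 f'_c b) = 34.07 mm.
β₁ = 0.708, so c = a/β₁ = 34.07/0.708 = 48.12 mm.
From the linear strain diagram with ε_cu = 0.003: ε_t = 0.003 (d − c)/c = 0.003 × (300 − 48.12)/48.12 = 0.0157.
Since ε_t ≥ 0.005, the section is tension-controlled.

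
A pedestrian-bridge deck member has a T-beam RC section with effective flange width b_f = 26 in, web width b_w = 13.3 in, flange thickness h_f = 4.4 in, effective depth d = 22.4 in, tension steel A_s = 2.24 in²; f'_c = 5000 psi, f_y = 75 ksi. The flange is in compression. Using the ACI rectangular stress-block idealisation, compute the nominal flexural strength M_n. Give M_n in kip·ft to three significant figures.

Tension: T = A_s f_y = 2.24 × 75 = 168 kips.
Try a within the flange: a = T/(0.85 f'_c b_f) = 168/(0.85 × 5 × 26) = 1.520 in.
Since a = 1.520 ≤ h_f = 4.4 in, the stress block lies entirely in the flange; analyse as a rectangular beam of width b_f.
M_n = T(d − a/2) = 168 × (22.4 − 0.76) = 3635.5 kip·in.
M_n = 3635.5/12 = 302.96 kip·ft.

M_n ≈ 303 kip·ft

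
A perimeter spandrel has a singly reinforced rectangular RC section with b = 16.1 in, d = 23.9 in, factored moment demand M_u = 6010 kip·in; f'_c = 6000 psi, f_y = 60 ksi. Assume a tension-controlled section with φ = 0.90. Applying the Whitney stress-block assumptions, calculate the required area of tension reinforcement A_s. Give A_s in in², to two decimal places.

A_s ≈ 5.05 in²

M_n = M_u/φ = 6010/0.90 = 6677.78 kip·in.
From M_n = 0.85 f'_c a b (d − a/2):
a = d − √(d² − 2M_n/(0.85 f'_c b)) = 23.9 − √(23.9² − 2 × 6677.78/(0.85 × 6 × 16.1)) = 3.687 in.
A_s = 0.85 f'_c a b / f_y = 0.85 × 6 × 3.687 × 16.1 / 60 = 5.046 in².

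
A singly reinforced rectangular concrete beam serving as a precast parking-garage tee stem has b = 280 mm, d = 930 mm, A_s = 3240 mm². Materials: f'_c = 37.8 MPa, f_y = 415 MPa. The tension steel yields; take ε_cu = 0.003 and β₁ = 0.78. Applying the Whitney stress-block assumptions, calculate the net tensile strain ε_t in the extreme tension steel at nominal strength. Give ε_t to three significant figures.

a = A_s f_y/(0.85 f'_c b) = 149.46 mm.
β₁ = 0.78, so c = a/β₁ = 149.46/0.78 = 191.62 mm.
From the linear strain diagram with ε_cu = 0.003: ε_t = 0.003 (d − c)/c = 0.003 × (930 − 191.62)/191.62 = 0.0116.
Since ε_t ≥ 0.005, the section is tension-controlled.

ε_t ≈ 0.0116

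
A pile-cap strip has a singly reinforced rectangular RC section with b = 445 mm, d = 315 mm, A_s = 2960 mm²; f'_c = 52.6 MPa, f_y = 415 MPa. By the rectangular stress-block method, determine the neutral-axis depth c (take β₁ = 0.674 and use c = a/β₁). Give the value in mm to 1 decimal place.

c ≈ 91.6 mm

T = A_s f_y = 2960 × 415 = 1228400 N = 1228.4 kN.
Setting C = 0.85 f'_c a b equal to T: a = 1228400/(0.85 × 52.6 × 445) = 61.741 mm.
With β₁ = 0.674, c = a/β₁ = 61.741/0.674 = 91.6 mm.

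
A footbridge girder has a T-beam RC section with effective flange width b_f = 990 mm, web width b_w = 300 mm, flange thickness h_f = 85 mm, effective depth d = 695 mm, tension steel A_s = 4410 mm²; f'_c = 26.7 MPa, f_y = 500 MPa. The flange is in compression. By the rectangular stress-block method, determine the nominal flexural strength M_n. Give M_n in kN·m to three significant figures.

Tension: T = A_s f_y = 4410 × 500 = 2205000 N.
Try a within the flange: a = T/(0.85 f'_c b_f) = 2205000/(0.85 × 26.7 × 990) = 98.14 mm.
a = 98.14 > h_f = 85 mm: the block extends into the web. Split into flange-overhang and web parts.
C_f = 0.85 f'_c (b_f − b_w) h_f = 0.85 × 26.7 × (990 − 300) × 85 = 1331062 N.
Remaining web compression depth: a_w = (T − C_f)/(0.85 f'_c b_w) = (2205000 − 1331062)/(0.85 × 26.7 × 300) = 128.36 mm.
M_n = C_f(d − h_f/2) + (T − C_f)(d − a_w/2) = 1331062 × (695 − 42.5) + 873938 × (695 − 64.18) = 868.52 + 551.30 = 1419.82 × 10⁶ N·mm.
M_n = 1419.82 kN·m.

M_n ≈ 1420 kN·m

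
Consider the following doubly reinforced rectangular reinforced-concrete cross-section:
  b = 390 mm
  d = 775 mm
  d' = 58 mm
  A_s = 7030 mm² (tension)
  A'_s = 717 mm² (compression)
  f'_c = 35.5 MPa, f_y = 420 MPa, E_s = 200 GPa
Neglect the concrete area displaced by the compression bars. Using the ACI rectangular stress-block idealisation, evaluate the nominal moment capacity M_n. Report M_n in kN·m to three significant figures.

M_n ≈ 1970 kN·m

Assume both tension and compression steel yield.
Net tension couple steel: A_s − A'_s = 6313 mm².
a = (A_s − A'_s) f_y / (0.85 f'_c b) = 2651460/(0.85 × 35.5 × 390) = 225.31 mm.
c = a/β₁ = 225.31/0.796 = 283.05 mm; ε'_s = 0.003(c − d')/c = 0.0024 ≥ f_y/E_s = 0.0021, so compression steel does yield.
M_n = (A_s − A'_s) f_y (d − a/2) + A'_s f_y (d − d') = [2651460 × (775 − 112.655) + 301140 × (775 − 58)] × 10⁻⁶ = 1756.18 + 215.92 = 1972.10 kN·m.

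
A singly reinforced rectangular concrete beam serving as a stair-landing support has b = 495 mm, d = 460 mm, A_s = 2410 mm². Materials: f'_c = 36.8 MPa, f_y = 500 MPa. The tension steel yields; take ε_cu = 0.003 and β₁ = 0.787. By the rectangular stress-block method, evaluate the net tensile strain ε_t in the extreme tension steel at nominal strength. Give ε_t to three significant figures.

a = A_s f_y/(0.85 f'_c b) = 77.82 mm.
β₁ = 0.787, so c = a/β₁ = 77.82/0.787 = 98.88 mm.
From the linear strain diagram with ε_cu = 0.003: ε_t = 0.003 (d − c)/c = 0.003 × (460 − 98.88)/98.88 = 0.0110.
Since ε_t ≥ 0.005, the section is tension-controlled.

ε_t ≈ 0.0110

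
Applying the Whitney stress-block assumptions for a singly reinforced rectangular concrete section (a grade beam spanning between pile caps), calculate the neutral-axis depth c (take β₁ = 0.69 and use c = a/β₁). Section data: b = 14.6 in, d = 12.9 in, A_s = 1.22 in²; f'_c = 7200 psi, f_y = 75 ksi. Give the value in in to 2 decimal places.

c ≈ 1.48 in

T = A_s f_y = 1.22 × 75 = 91.5 kips.
a = T/(0.85 f'_c b) = 91.5/(0.85 × 7.2 × 14.6) = 1.0240 in.
With β₁ = 0.69, c = a/β₁ = 1.0240/0.69 = 1.48 in.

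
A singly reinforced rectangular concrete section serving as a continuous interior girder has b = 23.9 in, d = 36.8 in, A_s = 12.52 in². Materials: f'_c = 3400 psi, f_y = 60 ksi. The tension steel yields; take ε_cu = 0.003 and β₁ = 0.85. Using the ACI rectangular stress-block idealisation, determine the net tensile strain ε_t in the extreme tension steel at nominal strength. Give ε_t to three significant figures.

a = A_s f_y/(0.85 f'_c b) = 10.876 in.
β₁ = 0.85, so c = a/β₁ = 10.876/0.85 = 12.795 in.
From the linear strain diagram with ε_cu = 0.003: ε_t = 0.003 (d − c)/c = 0.003 × (36.8 − 12.795)/12.795 = 0.00563.
Since ε_t ≥ 0.005, the section is tension-controlled.

ε_t ≈ 0.00563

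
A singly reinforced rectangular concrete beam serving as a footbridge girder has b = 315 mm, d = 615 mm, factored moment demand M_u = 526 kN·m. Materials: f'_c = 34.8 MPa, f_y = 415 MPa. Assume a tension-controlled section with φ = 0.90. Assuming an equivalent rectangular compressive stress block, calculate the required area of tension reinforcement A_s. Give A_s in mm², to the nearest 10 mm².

A_s ≈ 2520 mm²

M_n = M_u/φ = 526/0.90 = 584.444 kN·m.
With M_n = 0.85 f'_c a b (d − a/2), solve the quadratic for a:
a = d − √(d² − 2M_n/(0.85 f'_c b)) = 615 − √(615² − 2 × 584.444×10⁶/(0.85 × 34.8 × 315)) = 112.23 mm.
A_s = 0.85 f'_c a b / f_y = 0.85 × 34.8 × 112.23 × 315 / 415 = 2519.8 mm².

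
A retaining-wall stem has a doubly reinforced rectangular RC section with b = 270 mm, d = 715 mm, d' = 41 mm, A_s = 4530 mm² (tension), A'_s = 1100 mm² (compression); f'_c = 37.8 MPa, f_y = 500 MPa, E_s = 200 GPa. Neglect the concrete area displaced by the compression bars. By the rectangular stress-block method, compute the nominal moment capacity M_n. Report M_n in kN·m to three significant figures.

M_n ≈ 1430 kN·m

Assume both tension and compression steel yield.
Net tension couple steel: A_s − A'_s = 3430 mm².
a = (A_s − A'_s) f_y / (0.85 f'_c b) = 1715000/(0.85 × 37.8 × 270) = 197.69 mm.
c = a/β₁ = 197.69/0.78 = 253.45 mm; ε'_s = 0.003(c − d')/c = 0.0025 ≥ f_y/E_s = 0.0025, so compression steel does yield.
M_n = (A_s − A'_s) f_y (d − a/2) + A'_s f_y (d − d') = [1715000 × (715 − 98.845) + 550000 × (715 − 41)] × 10⁻⁶ = 1056.71 + 370.70 = 1427.41 kN·m.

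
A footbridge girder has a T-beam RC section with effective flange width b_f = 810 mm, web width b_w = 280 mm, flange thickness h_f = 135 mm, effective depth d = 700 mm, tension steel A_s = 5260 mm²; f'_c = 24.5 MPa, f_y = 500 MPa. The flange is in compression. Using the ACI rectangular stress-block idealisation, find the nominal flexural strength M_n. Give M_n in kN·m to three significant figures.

Tension: T = A_s f_y = 5260 × 500 = 2630000 N.
Try a within the flange: a = T/(0.85 f'_c b_f) = 2630000/(0.85 × 24.5 × 810) = 155.91 mm.
a = 155.91 > h_f = 135 mm: the block extends into the web. Split into flange-overhang and web parts.
C_f = 0.85 f'_c (b_f − b_w) h_f = 0.85 × 24.5 × (810 − 280) × 135 = 1490029 N.
Remaining web compression depth: a_w = (T − C_f)/(0.85 f'_c b_w) = (2630000 − 1490029)/(0.85 × 24.5 × 280) = 195.50 mm.
M_n = C_f(d − h_f/2) + (T − C_f)(d − a_w/2) = 1490029 × (700 − 67.5) + 1139971 × (700 − 97.75) = 942.44 + 686.55 = 1628.99 × 10⁶ N·mm.
M_n = 1628.99 kN·m.

M_n ≈ 1630 kN·m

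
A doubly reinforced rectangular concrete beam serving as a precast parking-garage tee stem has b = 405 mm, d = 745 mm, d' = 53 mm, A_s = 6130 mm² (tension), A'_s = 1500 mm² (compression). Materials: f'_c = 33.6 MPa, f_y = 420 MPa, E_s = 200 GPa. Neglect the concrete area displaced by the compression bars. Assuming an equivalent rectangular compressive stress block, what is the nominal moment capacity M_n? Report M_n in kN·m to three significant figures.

Assume both tension and compression steel yield.
Net tension couple steel: A_s − A'_s = 4630 mm².
a = (A_s − A'_s) f_y / (0.85 f'_c b) = 1944600/(0.85 × 33.6 × 405) = 168.12 mm.
c = a/β₁ = 168.12/0.81 = 207.56 mm; ε'_s = 0.003(c − d')/c = 0.0022 ≥ f_y/E_s = 0.0021, so compression steel does yield.
M_n = (A_s − A'_s) f_y (d − a/2) + A'_s f_y (d − d') = [1944600 × (745 − 84.06) + 630000 × (745 − 53)] × 10⁻⁶ = 1285.26 + 435.96 = 1721.22 kN·m.

M_n ≈ 1720 kN·m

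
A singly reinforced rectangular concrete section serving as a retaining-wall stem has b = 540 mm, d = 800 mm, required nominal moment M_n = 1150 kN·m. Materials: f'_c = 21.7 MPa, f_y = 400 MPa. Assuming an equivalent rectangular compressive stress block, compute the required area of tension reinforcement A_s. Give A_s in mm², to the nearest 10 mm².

A_s ≈ 3990 mm²

With M_n = 0.85 f'_c a b (d − a/2), solve the quadratic for a:
a = d − √(d² − 2M_n/(0.85 f'_c b)) = 800 − √(800² − 2 × 1150×10⁶/(0.85 × 21.7 × 540)) = 160.40 mm.
A_s = 0.85 f'_c a b / f_y = 0.85 × 21.7 × 160.40 × 540 / 400 = 3994.1 mm².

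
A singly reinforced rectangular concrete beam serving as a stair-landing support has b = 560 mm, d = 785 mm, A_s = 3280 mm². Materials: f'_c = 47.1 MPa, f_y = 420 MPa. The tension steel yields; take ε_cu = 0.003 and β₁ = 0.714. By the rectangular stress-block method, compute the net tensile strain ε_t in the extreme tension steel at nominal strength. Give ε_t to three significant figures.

ε_t ≈ 0.0244

a = A_s f_y/(0.85 f'_c b) = 61.45 mm.
β₁ = 0.714, so c = a/β₁ = 61.45/0.714 = 86.06 mm.
From the linear strain diagram with ε_cu = 0.003: ε_t = 0.003 (d − c)/c = 0.003 × (785 − 86.06)/86.06 = 0.0244.
Since ε_t ≥ 0.005, the section is tension-controlled.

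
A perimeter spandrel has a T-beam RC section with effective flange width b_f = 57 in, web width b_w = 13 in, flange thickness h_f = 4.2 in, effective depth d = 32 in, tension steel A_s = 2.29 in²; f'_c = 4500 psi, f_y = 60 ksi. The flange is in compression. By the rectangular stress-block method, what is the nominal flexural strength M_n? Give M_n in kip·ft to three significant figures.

Tension: T = A_s f_y = 2.29 × 60 = 137.4 kips.
Try a within the flange: a = T/(0.85 f'_c b_f) = 137.4/(0.85 × 4.5 × 57) = 0.630 in.
Since a = 0.630 ≤ h_f = 4.2 in, the stress block lies entirely in the flange; analyse as a rectangular beam of width b_f.
M_n = T(d − a/2) = 137.4 × (32 − 0.315) = 4353.5 kip·in.
M_n = 4353.5/12 = 362.79 kip·ft.

M_n ≈ 363 kip·ft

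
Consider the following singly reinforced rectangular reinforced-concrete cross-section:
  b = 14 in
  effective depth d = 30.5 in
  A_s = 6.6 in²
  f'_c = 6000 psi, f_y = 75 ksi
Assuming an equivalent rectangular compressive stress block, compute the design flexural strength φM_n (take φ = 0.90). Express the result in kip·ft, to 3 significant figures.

φM_n ≈ 1000 kip·ft

T = A_s f_y = 6.6 × 75 = 495 kips.
a = T/(0.85 f'_c b) = 495/(0.85 × 6 × 14) = 6.933 in.
M_n = T(d − a/2) = 495 × (30.5 − 3.4665) = 13381.6 kip·in = 13381.6/12 = 1115.13 kip·ft.
φM_n = 0.90 × 1115.13 = 1003.62 kip·ft.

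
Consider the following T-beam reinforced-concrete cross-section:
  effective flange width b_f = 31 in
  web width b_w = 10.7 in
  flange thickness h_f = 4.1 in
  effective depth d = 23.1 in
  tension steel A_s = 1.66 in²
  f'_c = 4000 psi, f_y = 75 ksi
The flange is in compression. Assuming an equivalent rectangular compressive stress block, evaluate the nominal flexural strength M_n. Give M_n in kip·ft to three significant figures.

M_n ≈ 234 kip·ft

Tension: T = A_s f_y = 1.66 × 75 = 124.5 kips.
Try a within the flange: a = T/(0.85 f'_c b_f) = 124.5/(0.85 × 4 × 31) = 1.181 in.
Since a = 1.181 ≤ h_f = 4.1 in, the stress block lies entirely in the flange; analyse as a rectangular beam of width b_f.
M_n = T(d − a/2) = 124.5 × (23.1 − 0.5905) = 2802.4 kip·in.
M_n = 2802.4/12 = 233.53 kip·ft.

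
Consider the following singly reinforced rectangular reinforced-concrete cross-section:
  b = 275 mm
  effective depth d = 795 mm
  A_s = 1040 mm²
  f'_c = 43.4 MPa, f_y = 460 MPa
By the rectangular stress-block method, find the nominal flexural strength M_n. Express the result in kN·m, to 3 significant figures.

T = A_s f_y = 1040 × 460 = 478400 N = 478.4 kN.
From C = T: a = T/(0.85 f'_c b) = 478400/(0.85 × 43.4 × 275) = 47.16 mm.
M_n = T(d − a/2) = 478.4 kN × (795 − 23.58) mm = 369.05 kN·m.

M_n ≈ 369 kN·m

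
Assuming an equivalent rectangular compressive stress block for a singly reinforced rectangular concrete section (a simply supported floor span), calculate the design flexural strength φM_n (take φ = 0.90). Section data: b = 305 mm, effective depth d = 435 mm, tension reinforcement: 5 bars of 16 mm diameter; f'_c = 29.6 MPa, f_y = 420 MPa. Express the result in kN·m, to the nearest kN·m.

A_s = 5 × 201 = 1005 mm².
T = A_s f_y = 1005 × 420 = 422100 N = 422.1 kN.
From C = T: a = T/(0.85 f'_c b) = 422100/(0.85 × 29.6 × 305) = 55.01 mm.
M_n = T(d − a/2) = 422.1 kN × (435 − 27.505) mm = 172.00 kN·m.
φM_n = 0.90 × 172.00 = 154.80 kN·m.

φM_n ≈ 155 kN·m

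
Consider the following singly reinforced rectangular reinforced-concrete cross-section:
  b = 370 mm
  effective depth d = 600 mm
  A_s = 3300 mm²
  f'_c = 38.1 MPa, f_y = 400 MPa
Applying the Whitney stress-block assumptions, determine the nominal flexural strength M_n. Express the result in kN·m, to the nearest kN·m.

M_n ≈ 719 kN·m

T = A_s f_y = 3300 × 400 = 1320000 N = 1320 kN.
From C = T: a = T/(0.85 f'_c b) = 1320000/(0.85 × 38.1 × 370) = 110.16 mm.
M_n = T(d − a/2) = 1320 kN × (600 − 55.08) mm = 719.29 kN·m.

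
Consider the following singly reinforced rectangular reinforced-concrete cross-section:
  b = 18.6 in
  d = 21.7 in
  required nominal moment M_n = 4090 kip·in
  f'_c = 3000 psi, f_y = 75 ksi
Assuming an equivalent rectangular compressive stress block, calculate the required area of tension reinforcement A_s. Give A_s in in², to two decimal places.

From M_n = 0.85 f'_c a b (d − a/2):
a = d − √(d² − 2M_n/(0.85 f'_c b)) = 21.7 − √(21.7² − 2 × 4090/(0.85 × 3 × 18.6)) = 4.425 in.
A_s = 0.85 f'_c a b / f_y = 0.85 × 3 × 4.425 × 18.6 / 75 = 2.798 in².

A_s ≈ 2.80 in²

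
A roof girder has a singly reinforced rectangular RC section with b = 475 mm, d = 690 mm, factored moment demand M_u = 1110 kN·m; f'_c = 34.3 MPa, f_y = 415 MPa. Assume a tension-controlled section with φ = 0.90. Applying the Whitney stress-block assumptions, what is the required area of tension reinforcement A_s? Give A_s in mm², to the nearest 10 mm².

A_s ≈ 4810 mm²

M_n = M_u/φ = 1110/0.90 = 1233.33 kN·m.
With M_n = 0.85 f'_c a b (d − a/2), solve the quadratic for a:
a = d − √(d² − 2M_n/(0.85 f'_c b)) = 690 − √(690² − 2 × 1233.33×10⁶/(0.85 × 34.3 × 475)) = 144.12 mm.
A_s = 0.85 f'_c a b / f_y = 0.85 × 34.3 × 144.12 × 475 / 415 = 4809.3 mm².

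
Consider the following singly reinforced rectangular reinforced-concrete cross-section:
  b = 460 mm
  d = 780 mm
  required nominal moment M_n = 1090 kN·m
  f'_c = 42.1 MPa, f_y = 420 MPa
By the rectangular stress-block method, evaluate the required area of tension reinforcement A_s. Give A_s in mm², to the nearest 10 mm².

A_s ≈ 3530 mm²

With M_n = 0.85 f'_c a b (d − a/2), solve the quadratic for a:
a = d − √(d² − 2M_n/(0.85 f'_c b)) = 780 − √(780² − 2 × 1090×10⁶/(0.85 × 42.1 × 460)) = 90.10 mm.
A_s = 0.85 f'_c a b / f_y = 0.85 × 42.1 × 90.10 × 460 / 420 = 3531.3 mm².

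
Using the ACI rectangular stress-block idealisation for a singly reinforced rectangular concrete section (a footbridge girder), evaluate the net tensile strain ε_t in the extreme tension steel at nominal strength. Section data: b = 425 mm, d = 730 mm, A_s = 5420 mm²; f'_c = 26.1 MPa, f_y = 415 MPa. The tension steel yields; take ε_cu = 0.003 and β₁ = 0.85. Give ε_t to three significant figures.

a = A_s f_y/(0.85 f'_c b) = 238.56 mm.
β₁ = 0.85, so c = a/β₁ = 238.56/0.85 = 280.66 mm.
From the linear strain diagram with ε_cu = 0.003: ε_t = 0.003 (d − c)/c = 0.003 × (730 − 280.66)/280.66 = 0.00480.
ε_t is between 0.004 and 0.005 — transition zone.

ε_t ≈ 0.00480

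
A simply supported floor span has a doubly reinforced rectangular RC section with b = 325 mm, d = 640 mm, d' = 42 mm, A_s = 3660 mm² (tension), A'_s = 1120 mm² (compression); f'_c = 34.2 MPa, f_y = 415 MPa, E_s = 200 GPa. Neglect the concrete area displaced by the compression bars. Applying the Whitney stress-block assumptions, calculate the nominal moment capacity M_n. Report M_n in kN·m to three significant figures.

M_n ≈ 894 kN·m

Assume both tension and compression steel yield.
Net tension couple steel: A_s − A'_s = 2540 mm².
a = (A_s − A'_s) f_y / (0.85 f'_c b) = 1054100/(0.85 × 34.2 × 325) = 111.57 mm.
c = a/β₁ = 111.57/0.806 = 138.42 mm; ε'_s = 0.003(c − d')/c = 0.0021 ≥ f_y/E_s = 0.0021, so compression steel does yield.
M_n = (A_s − A'_s) f_y (d − a/2) + A'_s f_y (d − d') = [1054100 × (640 − 55.785) + 464800 × (640 − 42)] × 10⁻⁶ = 615.82 + 277.95 = 893.77 kN·m.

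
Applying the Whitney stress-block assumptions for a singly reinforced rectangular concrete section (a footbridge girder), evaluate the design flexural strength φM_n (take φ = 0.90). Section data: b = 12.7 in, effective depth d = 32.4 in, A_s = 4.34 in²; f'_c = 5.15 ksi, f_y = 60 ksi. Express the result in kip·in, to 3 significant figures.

φM_n ≈ 7040 kip·in

T = A_s f_y = 4.34 × 60 = 260.4 kips.
a = T/(0.85 f'_c b) = 260.4/(0.85 × 5.15 × 12.7) = 4.684 in.
M_n = T(d − a/2) = 260.4 × (32.4 − 2.342) = 7827.1 kip·in.
φM_n = 0.90 × 7827.1 = 7044.4 kip·in.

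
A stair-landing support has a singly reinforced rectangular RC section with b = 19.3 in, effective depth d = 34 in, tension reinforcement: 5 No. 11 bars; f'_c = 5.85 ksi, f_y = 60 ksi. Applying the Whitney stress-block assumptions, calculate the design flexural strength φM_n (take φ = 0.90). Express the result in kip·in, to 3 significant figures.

A_s = 5 × 1.56 = 7.8 in².
T = A_s f_y = 7.8 × 60 = 468 kips.
a = T/(0.85 f'_c b) = 468/(0.85 × 5.85 × 19.3) = 4.877 in.
M_n = T(d − a/2) = 468 × (34 − 2.4385) = 14770.8 kip·in.
φM_n = 0.90 × 14770.8 = 13293.7 kip·in.

φM_n ≈ 13300 kip·in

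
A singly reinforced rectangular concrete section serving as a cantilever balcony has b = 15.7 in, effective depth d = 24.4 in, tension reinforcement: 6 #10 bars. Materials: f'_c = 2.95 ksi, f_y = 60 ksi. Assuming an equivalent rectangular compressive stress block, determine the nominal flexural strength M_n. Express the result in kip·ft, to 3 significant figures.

M_n ≈ 708 kip·ft

A_s = 6 × 1.27 = 7.62 in².
T = A_s f_y = 7.62 × 60 = 457.2 kips.
a = T/(0.85 f'_c b) = 457.2/(0.85 × 2.95 × 15.7) = 11.614 in.
M_n = T(d − a/2) = 457.2 × (24.4 − 5.807) = 8500.7 kip·in = 8500.7/12 = 708.39 kip·ft.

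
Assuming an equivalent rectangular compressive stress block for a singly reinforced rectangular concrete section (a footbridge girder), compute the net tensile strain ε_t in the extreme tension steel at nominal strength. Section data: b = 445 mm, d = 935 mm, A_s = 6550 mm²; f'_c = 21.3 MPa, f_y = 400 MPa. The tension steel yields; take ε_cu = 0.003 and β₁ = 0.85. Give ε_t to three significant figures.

a = A_s f_y/(0.85 f'_c b) = 325.19 mm.
β₁ = 0.85, so c = a/β₁ = 325.19/0.85 = 382.58 mm.
From the linear strain diagram with ε_cu = 0.003: ε_t = 0.003 (d − c)/c = 0.003 × (935 − 382.58)/382.58 = 0.00433.
ε_t is between 0.004 and 0.005 — transition zone.

ε_t ≈ 0.00433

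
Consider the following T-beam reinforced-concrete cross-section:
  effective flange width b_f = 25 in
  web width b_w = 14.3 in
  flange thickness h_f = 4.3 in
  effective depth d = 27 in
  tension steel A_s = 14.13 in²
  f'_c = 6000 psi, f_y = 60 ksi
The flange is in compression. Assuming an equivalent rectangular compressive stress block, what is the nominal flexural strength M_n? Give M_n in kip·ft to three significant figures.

M_n ≈ 1650 kip·ft

Tension: T = A_s f_y = 14.13 × 60 = 847.8 kips.
Try a within the flange: a = T/(0.85 f'_c b_f) = 847.8/(0.85 × 6 × 25) = 6.649 in.
a = 6.649 > h_f = 4.3 in: the block extends into the web. Split into flange-overhang and web parts.
C_f = 0.85 f'_c (b_f − b_w) h_f = 0.85 × 6 × (25 − 14.3) × 4.3 = 234.7 kips.
Remaining web compression depth: a_w = (T − C_f)/(0.85 f'_c b_w) = (847.8 − 234.7)/(0.85 × 6 × 14.3) = 8.407 in.
M_n = C_f(d − h_f/2) + (T − C_f)(d − a_w/2) = 234.7 × (27 − 2.15) + 613.1 × (27 − 4.2035) = 5832.3 + 13976.5 = 19808.8 kip·in.
M_n = 19808.8/12 = 1650.73 kip·ft.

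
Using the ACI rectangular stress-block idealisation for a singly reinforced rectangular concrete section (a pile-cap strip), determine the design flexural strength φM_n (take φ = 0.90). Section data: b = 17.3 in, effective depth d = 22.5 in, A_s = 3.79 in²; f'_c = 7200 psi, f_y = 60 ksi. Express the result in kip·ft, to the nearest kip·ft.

φM_n ≈ 365 kip·ft

T = A_s f_y = 3.79 × 60 = 227.4 kips.
a = T/(0.85 f'_c b) = 227.4/(0.85 × 7.2 × 17.3) = 2.148 in.
M_n = T(d − a/2) = 227.4 × (22.5 − 1.074) = 4872.3 kip·in = 4872.3/12 = 406.03 kip·ft.
φM_n = 0.90 × 406.03 = 365.43 kip·ft.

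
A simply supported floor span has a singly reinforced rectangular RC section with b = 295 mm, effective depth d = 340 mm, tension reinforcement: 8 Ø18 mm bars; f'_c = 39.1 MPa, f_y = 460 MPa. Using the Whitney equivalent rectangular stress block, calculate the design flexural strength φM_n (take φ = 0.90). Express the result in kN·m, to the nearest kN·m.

φM_n ≈ 246 kN·m

A_s = 8 × 254 = 2032 mm².
T = A_s f_y = 2032 × 460 = 934720 N = 934.72 kN.
From C = T: a = T/(0.85 f'_c b) = 934720/(0.85 × 39.1 × 295) = 95.34 mm.
M_n = T(d − a/2) = 934.72 kN × (340 − 47.67) mm = 273.25 kN·m.
φM_n = 0.90 × 273.25 = 245.93 kN·m.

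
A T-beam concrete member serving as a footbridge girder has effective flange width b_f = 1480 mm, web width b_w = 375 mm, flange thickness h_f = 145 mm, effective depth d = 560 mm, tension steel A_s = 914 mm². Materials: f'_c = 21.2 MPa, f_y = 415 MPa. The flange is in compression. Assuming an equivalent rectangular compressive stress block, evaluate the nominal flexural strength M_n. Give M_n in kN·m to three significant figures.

Tension: T = A_s f_y = 914 × 415 = 379310 N.
Try a within the flange: a = T/(0.85 f'_c b_f) = 379310/(0.85 × 21.2 × 1480) = 14.22 mm.
Since a = 14.22 ≤ h_f = 145 mm, the stress block lies entirely in the flange; analyse as a rectangular beam of width b_f.
M_n = T(d − a/2) = 379310 × (560 − 7.11) = 209.72 × 10⁶ N·mm.
M_n = 209.72 kN·m.

M_n ≈ 210 kN·m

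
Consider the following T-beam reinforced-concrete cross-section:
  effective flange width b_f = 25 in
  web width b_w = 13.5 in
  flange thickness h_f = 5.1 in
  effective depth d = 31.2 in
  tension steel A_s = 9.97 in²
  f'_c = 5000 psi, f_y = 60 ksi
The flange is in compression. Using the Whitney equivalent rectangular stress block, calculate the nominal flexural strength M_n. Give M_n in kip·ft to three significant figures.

M_n ≈ 1410 kip·ft

Tension: T = A_s f_y = 9.97 × 60 = 598.2 kips.
Try a within the flange: a = T/(0.85 f'_c b_f) = 598.2/(0.85 × 5 × 25) = 5.630 in.
a = 5.630 > h_f = 5.1 in: the block extends into the web. Split into flange-overhang and web parts.
C_f = 0.85 f'_c (b_f − b_w) h_f = 0.85 × 5 × (25 − 13.5) × 5.1 = 249.3 kips.
Remaining web compression depth: a_w = (T − C_f)/(0.85 f'_c b_w) = (598.2 − 249.3)/(0.85 × 5 × 13.5) = 6.081 in.
M_n = C_f(d − h_f/2) + (T − C_f)(d − a_w/2) = 249.3 × (31.2 − 2.55) + 348.9 × (31.2 − 3.0405) = 7142.4 + 9824.8 = 16967.2 kip·in.
M_n = 16967.2/12 = 1413.93 kip·ft.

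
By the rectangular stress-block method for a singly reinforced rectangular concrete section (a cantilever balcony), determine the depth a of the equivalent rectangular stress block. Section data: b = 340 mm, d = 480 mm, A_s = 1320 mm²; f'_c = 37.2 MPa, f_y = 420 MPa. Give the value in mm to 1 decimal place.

a ≈ 51.6 mm

T = A_s f_y = 1320 × 420 = 554400 N = 554.4 kN.
Setting C = 0.85 f'_c a b equal to T: a = 554400/(0.85 × 37.2 × 340) = 51.6 mm.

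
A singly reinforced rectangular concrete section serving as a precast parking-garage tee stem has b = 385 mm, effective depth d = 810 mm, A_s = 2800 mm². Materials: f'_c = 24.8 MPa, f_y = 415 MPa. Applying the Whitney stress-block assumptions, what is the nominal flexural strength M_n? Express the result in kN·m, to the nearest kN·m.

T = A_s f_y = 2800 × 415 = 1162000 N = 1162 kN.
From C = T: a = T/(0.85 f'_c b) = 1162000/(0.85 × 24.8 × 385) = 143.18 mm.
M_n = T(d − a/2) = 1162 kN × (810 − 71.59) mm = 858.03 kN·m.

M_n ≈ 858 kN·m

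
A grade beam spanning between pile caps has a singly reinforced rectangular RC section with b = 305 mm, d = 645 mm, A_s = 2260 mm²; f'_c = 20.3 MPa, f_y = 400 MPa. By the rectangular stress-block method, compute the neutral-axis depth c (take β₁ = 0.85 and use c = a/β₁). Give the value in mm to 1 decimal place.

c ≈ 202.1 mm

T = A_s f_y = 2260 × 400 = 904000 N = 904 kN.
Setting C = 0.85 f'_c a b equal to T: a = 904000/(0.85 × 20.3 × 305) = 171.772 mm.
With β₁ = 0.85, c = a/β₁ = 171.772/0.85 = 202.1 mm.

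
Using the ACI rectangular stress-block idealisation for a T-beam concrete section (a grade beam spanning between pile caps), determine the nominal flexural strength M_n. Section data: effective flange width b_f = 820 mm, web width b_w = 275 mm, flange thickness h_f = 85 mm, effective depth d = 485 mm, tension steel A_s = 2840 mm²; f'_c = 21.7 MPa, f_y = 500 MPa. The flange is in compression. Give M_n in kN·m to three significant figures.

M_n ≈ 621 kN·m

Tension: T = A_s f_y = 2840 × 500 = 1420000 N.
Try a within the flange: a = T/(0.85 f'_c b_f) = 1420000/(0.85 × 21.7 × 820) = 93.88 mm.
a = 93.88 > h_f = 85 mm: the block extends into the web. Split into flange-overhang and web parts.
C_f = 0.85 f'_c (b_f − b_w) h_f = 0.85 × 21.7 × (820 − 275) × 85 = 854465 N.
Remaining web compression depth: a_w = (T − C_f)/(0.85 f'_c b_w) = (1420000 − 854465)/(0.85 × 21.7 × 275) = 111.49 mm.
M_n = C_f(d − h_f/2) + (T − C_f)(d − a_w/2) = 854465 × (485 − 42.5) + 565535 × (485 − 55.745) = 378.10 + 242.76 = 620.86 × 10⁶ N·mm.
M_n = 620.86 kN·m.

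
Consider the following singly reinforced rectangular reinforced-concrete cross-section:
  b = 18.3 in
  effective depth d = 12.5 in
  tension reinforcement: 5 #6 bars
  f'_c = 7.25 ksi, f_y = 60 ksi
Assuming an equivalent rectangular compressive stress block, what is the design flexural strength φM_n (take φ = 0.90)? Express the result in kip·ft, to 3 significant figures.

φM_n ≈ 118 kip·ft

A_s = 5 × 0.44 = 2.2 in².
T = A_s f_y = 2.2 × 60 = 132 kips.
a = T/(0.85 f'_c b) = 132/(0.85 × 7.25 × 18.3) = 1.170 in.
M_n = T(d − a/2) = 132 × (12.5 − 0.585) = 1572.8 kip·in = 1572.8/12 = 131.07 kip·ft.
φM_n = 0.90 × 131.07 = 117.96 kip·ft.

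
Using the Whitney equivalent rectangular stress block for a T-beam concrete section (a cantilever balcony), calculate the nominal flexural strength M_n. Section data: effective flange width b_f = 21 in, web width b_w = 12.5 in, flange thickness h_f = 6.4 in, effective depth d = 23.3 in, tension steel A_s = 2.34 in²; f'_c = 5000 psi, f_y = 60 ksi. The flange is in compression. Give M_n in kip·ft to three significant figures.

Tension: T = A_s f_y = 2.34 × 60 = 140.4 kips.
Try a within the flange: a = T/(0.85 f'_c b_f) = 140.4/(0.85 × 5 × 21) = 1.573 in.
Since a = 1.573 ≤ h_f = 6.4 in, the stress block lies entirely in the flange; analyse as a rectangular beam of width b_f.
M_n = T(d − a/2) = 140.4 × (23.3 − 0.7865) = 3160.9 kip·in.
M_n = 3160.9/12 = 263.41 kip·ft.

M_n ≈ 263 kip·ft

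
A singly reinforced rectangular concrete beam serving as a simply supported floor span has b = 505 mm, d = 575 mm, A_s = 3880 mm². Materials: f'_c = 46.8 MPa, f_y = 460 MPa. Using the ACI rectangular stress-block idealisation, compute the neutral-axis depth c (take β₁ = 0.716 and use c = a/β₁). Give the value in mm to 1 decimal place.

T = A_s f_y = 3880 × 460 = 1784800 N = 1784.8 kN.
Setting C = 0.85 f'_c a b equal to T: a = 1784800/(0.85 × 46.8 × 505) = 88.845 mm.
With β₁ = 0.716, c = a/β₁ = 88.845/0.716 = 124.1 mm.

c ≈ 124.1 mm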